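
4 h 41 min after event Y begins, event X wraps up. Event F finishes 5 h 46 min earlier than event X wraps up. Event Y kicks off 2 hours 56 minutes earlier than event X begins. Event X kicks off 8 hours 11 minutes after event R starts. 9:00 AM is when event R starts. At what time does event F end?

Event X starts at 9:00 AM + 491 min = 5:11 PM.
Event Y starts at 5:11 PM − 176 min = 2:15 PM.
Event X ends at 2:15 PM + 281 min = 6:56 PM.
Event F ends at 6:56 PM − 346 min = 1:10 PM.

1:10 PM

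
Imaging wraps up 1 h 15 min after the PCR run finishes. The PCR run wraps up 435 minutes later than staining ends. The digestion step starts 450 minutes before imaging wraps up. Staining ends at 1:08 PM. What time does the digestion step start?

The PCR run ends at 1:08 PM + 435 min = 8:23 PM.
Imaging ends at 8:23 PM + 75 min = 9:38 PM.
The digestion step starts at 9:38 PM − 450 min = 2:08 PM.

2:08 PM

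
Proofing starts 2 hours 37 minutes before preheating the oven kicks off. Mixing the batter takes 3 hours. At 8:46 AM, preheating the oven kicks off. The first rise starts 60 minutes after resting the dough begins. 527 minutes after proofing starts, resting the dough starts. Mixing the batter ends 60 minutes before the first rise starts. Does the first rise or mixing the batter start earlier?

Proofing starts at 8:46 AM − 157 min = 6:09 AM.
Resting the dough starts at 6:09 AM + 527 min = 2:56 PM.
The first rise starts at 2:56 PM + 60 min = 3:56 PM.
Mixing the batter ends at 3:56 PM − 60 min = 2:56 PM.
Mixing the batter starts at 2:56 PM − 180 min = 11:56 AM.
The first rise starts at 3:56 PM and mixing the batter starts at 11:56 AM, so mixing the batter is first.

mixing the batter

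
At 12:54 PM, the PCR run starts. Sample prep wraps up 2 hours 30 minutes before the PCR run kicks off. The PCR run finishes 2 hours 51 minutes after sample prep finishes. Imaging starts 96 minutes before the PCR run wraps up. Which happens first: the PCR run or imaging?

imaging

Sample prep ends at 12:54 PM − 150 min = 10:24 AM.
The PCR run ends at 10:24 AM + 171 min = 1:15 PM.
Imaging starts at 1:15 PM − 96 min = 11:39 AM.
The PCR run starts at 12:54 PM and imaging starts at 11:39 AM, so imaging is first.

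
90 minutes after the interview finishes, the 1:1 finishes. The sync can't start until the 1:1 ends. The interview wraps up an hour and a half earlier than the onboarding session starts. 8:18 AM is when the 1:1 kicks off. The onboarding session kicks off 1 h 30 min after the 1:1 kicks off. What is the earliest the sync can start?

9:48 AM

The onboarding session starts at 8:18 AM + 90 min = 9:48 AM.
The interview ends at 9:48 AM − 90 min = 8:18 AM.
The 1:1 ends at 8:18 AM + 90 min = 9:48 AM.
The sync is bounded by the 1:1, so the earliest it can start is 9:48 AM.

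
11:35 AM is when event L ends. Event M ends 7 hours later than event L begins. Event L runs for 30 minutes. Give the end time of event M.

6:05 PM

Event L starts at 11:35 AM − 30 min = 11:05 AM.
Event M ends at 11:05 AM + 420 min = 6:05 PM.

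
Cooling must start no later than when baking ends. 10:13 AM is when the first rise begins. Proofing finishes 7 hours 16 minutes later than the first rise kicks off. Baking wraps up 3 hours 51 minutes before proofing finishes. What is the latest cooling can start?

1:38 PM

Proofing ends at 10:13 AM + 436 min = 5:29 PM.
Baking ends at 5:29 PM − 231 min = 1:38 PM.
Cooling is bounded by baking, so the latest it can start is 1:38 PM.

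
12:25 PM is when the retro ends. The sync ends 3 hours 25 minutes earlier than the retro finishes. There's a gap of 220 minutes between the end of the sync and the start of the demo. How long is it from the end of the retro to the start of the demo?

15 minutes

The sync ends at 12:25 PM − 205 min = 9:00 AM.
The demo starts at 9:00 AM + 220 min = 12:40 PM.
From 12:25 PM to 12:40 PM is 15 minutes.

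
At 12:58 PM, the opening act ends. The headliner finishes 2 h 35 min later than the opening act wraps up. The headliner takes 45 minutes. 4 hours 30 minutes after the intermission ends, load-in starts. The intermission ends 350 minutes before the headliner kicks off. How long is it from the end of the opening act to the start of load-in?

The headliner ends at 12:58 PM + 155 min = 3:33 PM.
The headliner starts at 3:33 PM − 45 min = 2:48 PM.
The intermission ends at 2:48 PM − 350 min = 8:58 AM.
Load-in starts at 8:58 AM + 270 min = 1:28 PM.
From 12:58 PM to 1:28 PM is 0.5 hours.

0.5 hours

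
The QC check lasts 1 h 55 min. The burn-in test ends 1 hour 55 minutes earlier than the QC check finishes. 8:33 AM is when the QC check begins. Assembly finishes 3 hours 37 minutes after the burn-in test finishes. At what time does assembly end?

The QC check ends at 8:33 AM + 115 min = 10:28 AM.
The burn-in test ends at 10:28 AM − 115 min = 8:33 AM.
Assembly ends at 8:33 AM + 217 min = 12:10 PM.

12:10 PM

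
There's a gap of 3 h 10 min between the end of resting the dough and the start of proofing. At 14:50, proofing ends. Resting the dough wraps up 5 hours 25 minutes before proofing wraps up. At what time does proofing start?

Resting the dough ends at 14:50 − 325 min = 09:25.
Proofing starts at 09:25 + 190 min = 12:35.

12:35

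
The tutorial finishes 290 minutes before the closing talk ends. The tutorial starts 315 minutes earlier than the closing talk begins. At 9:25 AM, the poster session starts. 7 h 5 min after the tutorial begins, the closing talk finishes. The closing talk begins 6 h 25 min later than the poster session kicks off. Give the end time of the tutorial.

The closing talk starts at 9:25 AM + 385 min = 3:50 PM.
The tutorial starts at 3:50 PM − 315 min = 10:35 AM.
The closing talk ends at 10:35 AM + 425 min = 5:40 PM.
The tutorial ends at 5:40 PM − 290 min = 12:50 PM.

12:50 PM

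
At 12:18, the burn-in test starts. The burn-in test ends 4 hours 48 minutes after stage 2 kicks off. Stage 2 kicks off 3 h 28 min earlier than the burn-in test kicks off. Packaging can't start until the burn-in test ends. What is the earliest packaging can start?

13:38

Stage 2 starts at 12:18 − 208 min = 08:50.
The burn-in test ends at 08:50 + 288 min = 13:38.
Packaging is bounded by the burn-in test, so the earliest it can start is 13:38.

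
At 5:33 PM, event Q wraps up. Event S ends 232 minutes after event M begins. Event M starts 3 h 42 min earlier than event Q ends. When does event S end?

Event M starts at 5:33 PM − 222 min = 1:51 PM.
Event S ends at 1:51 PM + 232 min = 5:43 PM.

5:43 PM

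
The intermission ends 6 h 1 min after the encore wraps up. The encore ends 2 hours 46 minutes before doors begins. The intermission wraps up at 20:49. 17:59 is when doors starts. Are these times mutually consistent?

The encore ends at 17:59 − 166 min = 15:13.
The intermission ends at 15:13 + 361 min = 21:14.
But the intermission is also said to end at 20:49 — a 25-minute conflict.

No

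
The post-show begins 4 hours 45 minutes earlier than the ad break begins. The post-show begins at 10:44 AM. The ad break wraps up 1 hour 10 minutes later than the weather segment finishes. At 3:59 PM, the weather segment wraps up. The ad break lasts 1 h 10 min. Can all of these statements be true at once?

No

The ad break ends at 3:59 PM + 70 min = 5:09 PM.
The ad break starts at 5:09 PM − 70 min = 3:59 PM.
The post-show starts at 3:59 PM − 285 min = 11:14 AM.
But the post-show is also said to start at 10:44 AM — a 30-minute conflict.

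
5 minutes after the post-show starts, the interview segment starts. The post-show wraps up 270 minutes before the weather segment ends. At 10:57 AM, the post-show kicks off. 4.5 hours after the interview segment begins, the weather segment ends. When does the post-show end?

11:02 AM

The interview segment starts at 10:57 AM + 5 min = 11:02 AM.
The weather segment ends at 11:02 AM + 270 min = 3:32 PM.
The post-show ends at 3:32 PM − 270 min = 11:02 AM.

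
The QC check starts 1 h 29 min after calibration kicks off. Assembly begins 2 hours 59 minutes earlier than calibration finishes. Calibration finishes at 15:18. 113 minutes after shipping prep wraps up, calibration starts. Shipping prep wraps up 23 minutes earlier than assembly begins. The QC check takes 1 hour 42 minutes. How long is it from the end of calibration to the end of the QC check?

102 minutes

Assembly starts at 15:18 − 179 min = 12:19.
Shipping prep ends at 12:19 − 23 min = 11:56.
Calibration starts at 11:56 + 113 min = 13:49.
The QC check starts at 13:49 + 89 min = 15:18.
The QC check ends at 15:18 + 102 min = 17:00.
From 15:18 to 17:00 is 102 minutes.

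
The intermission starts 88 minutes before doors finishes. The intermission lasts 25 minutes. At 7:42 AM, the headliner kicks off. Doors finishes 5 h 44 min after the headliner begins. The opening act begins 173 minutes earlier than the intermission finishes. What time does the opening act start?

Doors ends at 7:42 AM + 344 min = 1:26 PM.
The intermission starts at 1:26 PM − 88 min = 11:58 AM.
The intermission ends at 11:58 AM + 25 min = 12:23 PM.
The opening act starts at 12:23 PM − 173 min = 9:30 AM.

9:30 AM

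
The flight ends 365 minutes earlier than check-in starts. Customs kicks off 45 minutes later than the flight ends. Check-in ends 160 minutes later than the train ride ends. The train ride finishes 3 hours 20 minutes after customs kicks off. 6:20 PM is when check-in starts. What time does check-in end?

7:00 PM

The flight ends at 6:20 PM − 365 min = 12:15 PM.
Customs starts at 12:15 PM + 45 min = 1:00 PM.
The train ride ends at 1:00 PM + 200 min = 4:20 PM.
Check-in ends at 4:20 PM + 160 min = 7:00 PM.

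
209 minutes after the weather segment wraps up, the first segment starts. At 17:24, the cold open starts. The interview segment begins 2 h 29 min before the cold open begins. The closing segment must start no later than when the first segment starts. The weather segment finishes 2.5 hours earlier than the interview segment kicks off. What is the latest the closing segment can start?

15:54

The interview segment starts at 17:24 − 149 min = 14:55.
The weather segment ends at 14:55 − 150 min = 12:25.
The first segment starts at 12:25 + 209 min = 15:54.
The closing segment is bounded by the first segment, so the latest it can start is 15:54.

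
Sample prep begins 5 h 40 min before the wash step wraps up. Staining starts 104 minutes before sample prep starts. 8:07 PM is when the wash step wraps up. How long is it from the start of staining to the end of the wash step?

444 minutes

Sample prep starts at 8:07 PM − 340 min = 2:27 PM.
Staining starts at 2:27 PM − 104 min = 12:43 PM.
From 12:43 PM to 8:07 PM is 444 minutes.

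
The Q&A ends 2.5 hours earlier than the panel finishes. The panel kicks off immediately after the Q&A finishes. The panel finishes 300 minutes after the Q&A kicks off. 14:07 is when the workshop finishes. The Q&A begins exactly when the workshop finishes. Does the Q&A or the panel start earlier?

the Q&A

The Q&A starts at 14:07.
The panel ends at 14:07 + 300 min = 19:07.
The Q&A ends at 19:07 − 150 min = 16:37.
So the panel starts at 16:37.
The Q&A starts at 14:07 and the panel starts at 16:37, so the Q&A is first.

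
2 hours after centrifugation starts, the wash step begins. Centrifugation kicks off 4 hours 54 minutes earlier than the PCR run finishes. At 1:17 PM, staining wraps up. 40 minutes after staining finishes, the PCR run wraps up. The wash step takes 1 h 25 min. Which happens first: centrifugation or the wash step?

The PCR run ends at 1:17 PM + 40 min = 1:57 PM.
Centrifugation starts at 1:57 PM − 294 min = 9:03 AM.
The wash step starts at 9:03 AM + 120 min = 11:03 AM.
Centrifugation starts at 9:03 AM and the wash step starts at 11:03 AM, so centrifugation is first.

centrifugation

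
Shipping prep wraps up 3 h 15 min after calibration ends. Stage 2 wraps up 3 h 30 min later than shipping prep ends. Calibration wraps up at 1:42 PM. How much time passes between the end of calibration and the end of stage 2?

Shipping prep ends at 1:42 PM + 195 min = 4:57 PM.
Stage 2 ends at 4:57 PM + 210 min = 8:27 PM.
From 1:42 PM to 8:27 PM is 6 h 45 min.

6 h 45 min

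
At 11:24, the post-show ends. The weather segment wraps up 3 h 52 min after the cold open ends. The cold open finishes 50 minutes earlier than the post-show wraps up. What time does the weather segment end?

The cold open ends at 11:24 − 50 min = 10:34.
The weather segment ends at 10:34 + 232 min = 14:26.

14:26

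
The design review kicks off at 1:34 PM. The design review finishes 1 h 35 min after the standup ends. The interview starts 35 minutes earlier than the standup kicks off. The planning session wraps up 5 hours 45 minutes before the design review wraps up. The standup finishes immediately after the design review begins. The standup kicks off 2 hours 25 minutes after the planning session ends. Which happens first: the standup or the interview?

the interview

The standup ends at 1:34 PM.
The design review ends at 1:34 PM + 95 min = 3:09 PM.
The planning session ends at 3:09 PM − 345 min = 9:24 AM.
The standup starts at 9:24 AM + 145 min = 11:49 AM.
The interview starts at 11:49 AM − 35 min = 11:14 AM.
The standup starts at 11:49 AM and the interview starts at 11:14 AM, so the interview is first.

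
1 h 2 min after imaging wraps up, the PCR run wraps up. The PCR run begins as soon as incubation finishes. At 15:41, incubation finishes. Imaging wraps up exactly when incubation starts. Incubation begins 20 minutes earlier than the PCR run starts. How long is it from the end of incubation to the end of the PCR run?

The PCR run starts at 15:41.
Incubation starts at 15:41 − 20 min = 15:21.
So imaging ends at 15:21.
The PCR run ends at 15:21 + 62 min = 16:23.
From 15:41 to 16:23 is 42 minutes.

42 minutes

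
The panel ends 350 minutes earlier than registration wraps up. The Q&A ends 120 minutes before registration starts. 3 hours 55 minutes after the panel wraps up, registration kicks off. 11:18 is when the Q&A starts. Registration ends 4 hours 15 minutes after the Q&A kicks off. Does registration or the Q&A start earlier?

the Q&A

Registration ends at 11:18 + 255 min = 15:33.
The panel ends at 15:33 − 350 min = 09:43.
Registration starts at 09:43 + 235 min = 13:38.
Registration starts at 13:38 and the Q&A starts at 11:18, so the Q&A is first.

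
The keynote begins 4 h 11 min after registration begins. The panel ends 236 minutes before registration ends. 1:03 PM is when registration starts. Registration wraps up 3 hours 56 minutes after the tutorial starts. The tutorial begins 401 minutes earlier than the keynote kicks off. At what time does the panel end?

10:33 AM

The keynote starts at 1:03 PM + 251 min = 5:14 PM.
The tutorial starts at 5:14 PM − 401 min = 10:33 AM.
Registration ends at 10:33 AM + 236 min = 2:29 PM.
The panel ends at 2:29 PM − 236 min = 10:33 AM.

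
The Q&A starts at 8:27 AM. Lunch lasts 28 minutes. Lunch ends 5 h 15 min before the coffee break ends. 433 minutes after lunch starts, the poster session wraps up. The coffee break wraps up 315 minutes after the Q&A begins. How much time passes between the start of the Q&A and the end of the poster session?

The coffee break ends at 8:27 AM + 315 min = 1:42 PM.
Lunch ends at 1:42 PM − 315 min = 8:27 AM.
Lunch starts at 8:27 AM − 28 min = 7:59 AM.
The poster session ends at 7:59 AM + 433 min = 3:12 PM.
From 8:27 AM to 3:12 PM is 6 h 45 min.

6 h 45 min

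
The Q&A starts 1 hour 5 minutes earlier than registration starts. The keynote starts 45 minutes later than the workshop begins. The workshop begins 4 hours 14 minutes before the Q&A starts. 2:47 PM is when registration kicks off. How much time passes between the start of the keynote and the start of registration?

The Q&A starts at 2:47 PM − 65 min = 1:42 PM.
The workshop starts at 1:42 PM − 254 min = 9:28 AM.
The keynote starts at 9:28 AM + 45 min = 10:13 AM.
From 10:13 AM to 2:47 PM is 4 h 34 min.

4 h 34 min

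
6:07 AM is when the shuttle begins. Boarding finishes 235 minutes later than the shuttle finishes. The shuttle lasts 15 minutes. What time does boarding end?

The shuttle ends at 6:07 AM + 15 min = 6:22 AM.
Boarding ends at 6:22 AM + 235 min = 10:17 AM.

10:17 AM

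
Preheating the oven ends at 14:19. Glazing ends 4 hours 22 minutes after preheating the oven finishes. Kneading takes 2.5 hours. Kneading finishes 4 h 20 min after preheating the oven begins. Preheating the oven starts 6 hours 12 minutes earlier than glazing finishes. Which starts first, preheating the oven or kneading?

Glazing ends at 14:19 + 262 min = 18:41.
Preheating the oven starts at 18:41 − 372 min = 12:29.
Kneading ends at 12:29 + 260 min = 16:49.
Kneading starts at 16:49 − 150 min = 14:19.
Preheating the oven starts at 12:29 and kneading starts at 14:19, so preheating the oven is first.

preheating the oven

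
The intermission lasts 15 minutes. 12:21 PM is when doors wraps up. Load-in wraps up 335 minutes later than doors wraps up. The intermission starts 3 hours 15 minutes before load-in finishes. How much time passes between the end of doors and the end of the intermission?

Load-in ends at 12:21 PM + 335 min = 5:56 PM.
The intermission starts at 5:56 PM − 195 min = 2:41 PM.
The intermission ends at 2:41 PM + 15 min = 2:56 PM.
From 12:21 PM to 2:56 PM is 155 minutes.

155 minutes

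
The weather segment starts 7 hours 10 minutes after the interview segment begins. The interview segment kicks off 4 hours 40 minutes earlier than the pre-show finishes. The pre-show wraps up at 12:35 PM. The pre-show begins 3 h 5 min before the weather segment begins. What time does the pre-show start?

The interview segment starts at 12:35 PM − 280 min = 7:55 AM.
The weather segment starts at 7:55 AM + 430 min = 3:05 PM.
The pre-show starts at 3:05 PM − 185 min = 12:00 PM.

12:00 PM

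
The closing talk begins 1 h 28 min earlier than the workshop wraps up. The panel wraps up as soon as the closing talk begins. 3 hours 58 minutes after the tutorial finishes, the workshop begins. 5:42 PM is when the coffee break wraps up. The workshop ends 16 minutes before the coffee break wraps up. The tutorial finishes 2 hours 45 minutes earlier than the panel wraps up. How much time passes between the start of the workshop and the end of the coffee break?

The workshop ends at 5:42 PM − 16 min = 5:26 PM.
The closing talk starts at 5:26 PM − 88 min = 3:58 PM.
So the panel ends at 3:58 PM.
The tutorial ends at 3:58 PM − 165 min = 1:13 PM.
The workshop starts at 1:13 PM + 238 min = 5:11 PM.
From 5:11 PM to 5:42 PM is 31 minutes.

31 minutes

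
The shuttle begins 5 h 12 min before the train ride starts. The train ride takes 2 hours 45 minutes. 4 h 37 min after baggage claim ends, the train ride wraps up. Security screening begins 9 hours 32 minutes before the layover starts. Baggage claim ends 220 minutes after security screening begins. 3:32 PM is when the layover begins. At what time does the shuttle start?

Security screening starts at 3:32 PM − 572 min = 6:00 AM.
Baggage claim ends at 6:00 AM + 220 min = 9:40 AM.
The train ride ends at 9:40 AM + 277 min = 2:17 PM.
The train ride starts at 2:17 PM − 165 min = 11:32 AM.
The shuttle starts at 11:32 AM − 312 min = 6:20 AM.

6:20 AM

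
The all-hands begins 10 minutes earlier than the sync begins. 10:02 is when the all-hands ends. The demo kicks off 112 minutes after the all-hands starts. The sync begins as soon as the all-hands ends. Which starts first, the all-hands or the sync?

The sync starts at 10:02.
The all-hands starts at 10:02 − 10 min = 09:52.
The all-hands starts at 09:52 and the sync starts at 10:02, so the all-hands is first.

the all-hands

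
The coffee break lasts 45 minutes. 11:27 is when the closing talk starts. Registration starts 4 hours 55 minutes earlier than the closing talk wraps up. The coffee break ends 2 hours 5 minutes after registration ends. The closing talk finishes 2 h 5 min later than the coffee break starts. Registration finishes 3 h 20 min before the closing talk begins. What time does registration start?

Registration ends at 11:27 − 200 min = 08:07.
The coffee break ends at 08:07 + 125 min = 10:12.
The coffee break starts at 10:12 − 45 min = 09:27.
The closing talk ends at 09:27 + 125 min = 11:32.
Registration starts at 11:32 − 295 min = 06:37.

06:37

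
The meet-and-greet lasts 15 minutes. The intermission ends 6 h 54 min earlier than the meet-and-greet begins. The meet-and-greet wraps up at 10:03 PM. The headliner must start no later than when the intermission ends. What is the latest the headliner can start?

2:54 PM

The meet-and-greet starts at 10:03 PM − 15 min = 9:48 PM.
The intermission ends at 9:48 PM − 414 min = 2:54 PM.
The headliner is bounded by the intermission, so the latest it can start is 2:54 PM.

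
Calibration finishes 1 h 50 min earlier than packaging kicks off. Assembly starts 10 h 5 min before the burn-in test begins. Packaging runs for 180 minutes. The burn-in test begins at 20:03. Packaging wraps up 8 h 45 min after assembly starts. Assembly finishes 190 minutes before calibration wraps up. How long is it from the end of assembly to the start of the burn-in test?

9 hours 20 minutes

Assembly starts at 20:03 − 605 min = 09:58.
Packaging ends at 09:58 + 525 min = 18:43.
Packaging starts at 18:43 − 180 min = 15:43.
Calibration ends at 15:43 − 110 min = 13:53.
Assembly ends at 13:53 − 190 min = 10:43.
From 10:43 to 20:03 is 9 hours 20 minutes.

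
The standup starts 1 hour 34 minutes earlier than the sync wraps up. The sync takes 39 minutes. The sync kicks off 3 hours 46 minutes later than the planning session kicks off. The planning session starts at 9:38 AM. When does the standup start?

The sync starts at 9:38 AM + 226 min = 1:24 PM.
The sync ends at 1:24 PM + 39 min = 2:03 PM.
The standup starts at 2:03 PM − 94 min = 12:29 PM.

12:29 PM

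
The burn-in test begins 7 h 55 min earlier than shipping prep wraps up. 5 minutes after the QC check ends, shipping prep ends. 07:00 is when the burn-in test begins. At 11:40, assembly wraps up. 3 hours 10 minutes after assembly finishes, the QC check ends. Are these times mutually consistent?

The QC check ends at 11:40 + 190 min = 14:50.
Shipping prep ends at 14:50 + 5 min = 14:55.
The burn-in test starts at 14:55 − 475 min = 07:00.
That matches the stated 07:00, so the schedule is consistent.

Yes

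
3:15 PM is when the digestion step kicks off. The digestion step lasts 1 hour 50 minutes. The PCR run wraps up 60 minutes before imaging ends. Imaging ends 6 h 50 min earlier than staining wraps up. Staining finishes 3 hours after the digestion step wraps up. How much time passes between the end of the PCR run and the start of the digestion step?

The digestion step ends at 3:15 PM + 110 min = 5:05 PM.
Staining ends at 5:05 PM + 180 min = 8:05 PM.
Imaging ends at 8:05 PM − 410 min = 1:15 PM.
The PCR run ends at 1:15 PM − 60 min = 12:15 PM.
From 12:15 PM to 3:15 PM is 180 minutes.

180 minutes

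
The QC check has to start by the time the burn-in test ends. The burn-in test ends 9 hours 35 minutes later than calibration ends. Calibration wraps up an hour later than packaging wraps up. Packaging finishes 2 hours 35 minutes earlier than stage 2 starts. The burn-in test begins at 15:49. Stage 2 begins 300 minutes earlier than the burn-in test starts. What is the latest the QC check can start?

Stage 2 starts at 15:49 − 300 min = 10:49.
Packaging ends at 10:49 − 155 min = 08:14.
Calibration ends at 08:14 + 60 min = 09:14.
The burn-in test ends at 09:14 + 575 min = 18:49.
The QC check is bounded by the burn-in test, so the latest it can start is 18:49.

18:49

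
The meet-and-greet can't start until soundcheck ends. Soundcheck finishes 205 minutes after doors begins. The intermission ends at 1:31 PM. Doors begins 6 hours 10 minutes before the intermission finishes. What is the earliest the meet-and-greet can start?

Doors starts at 1:31 PM − 370 min = 7:21 AM.
Soundcheck ends at 7:21 AM + 205 min = 10:46 AM.
The meet-and-greet is bounded by soundcheck, so the earliest it can start is 10:46 AM.

10:46 AM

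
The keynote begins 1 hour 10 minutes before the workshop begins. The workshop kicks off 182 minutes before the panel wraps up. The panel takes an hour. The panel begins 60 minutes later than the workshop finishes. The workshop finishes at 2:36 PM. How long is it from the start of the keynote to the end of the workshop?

The panel starts at 2:36 PM + 60 min = 3:36 PM.
The panel ends at 3:36 PM + 60 min = 4:36 PM.
The workshop starts at 4:36 PM − 182 min = 1:34 PM.
The keynote starts at 1:34 PM − 70 min = 12:24 PM.
From 12:24 PM to 2:36 PM is 2 hours 12 minutes.

2 hours 12 minutes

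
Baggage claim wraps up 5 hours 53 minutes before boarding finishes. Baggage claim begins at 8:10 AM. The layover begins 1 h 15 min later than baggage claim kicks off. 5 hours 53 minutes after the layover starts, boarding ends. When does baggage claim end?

9:25 AM

The layover starts at 8:10 AM + 75 min = 9:25 AM.
Boarding ends at 9:25 AM + 353 min = 3:18 PM.
Baggage claim ends at 3:18 PM − 353 min = 9:25 AM.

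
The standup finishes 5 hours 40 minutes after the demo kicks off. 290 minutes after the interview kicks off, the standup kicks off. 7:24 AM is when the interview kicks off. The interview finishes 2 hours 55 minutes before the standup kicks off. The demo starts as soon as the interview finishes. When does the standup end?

The standup starts at 7:24 AM + 290 min = 12:14 PM.
The interview ends at 12:14 PM − 175 min = 9:19 AM.
So the demo starts at 9:19 AM.
The standup ends at 9:19 AM + 340 min = 2:59 PM.

2:59 PM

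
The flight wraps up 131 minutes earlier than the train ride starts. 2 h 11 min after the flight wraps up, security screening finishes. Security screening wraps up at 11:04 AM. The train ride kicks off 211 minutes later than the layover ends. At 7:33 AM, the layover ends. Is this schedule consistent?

The train ride starts at 7:33 AM + 211 min = 11:04 AM.
The flight ends at 11:04 AM − 131 min = 8:53 AM.
Security screening ends at 8:53 AM + 131 min = 11:04 AM.
That matches the stated 11:04 AM, so the schedule is consistent.

Yes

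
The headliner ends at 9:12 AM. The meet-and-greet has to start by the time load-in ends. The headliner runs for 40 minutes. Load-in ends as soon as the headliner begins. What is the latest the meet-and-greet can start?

8:32 AM

The headliner starts at 9:12 AM − 40 min = 8:32 AM.
So load-in ends at 8:32 AM.
The meet-and-greet is bounded by load-in, so the latest it can start is 8:32 AM.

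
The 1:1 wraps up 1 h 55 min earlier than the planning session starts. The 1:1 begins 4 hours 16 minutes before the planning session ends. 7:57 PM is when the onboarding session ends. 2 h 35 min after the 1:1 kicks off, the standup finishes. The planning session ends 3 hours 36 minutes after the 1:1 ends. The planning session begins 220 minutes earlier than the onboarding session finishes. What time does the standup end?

The planning session starts at 7:57 PM − 220 min = 4:17 PM.
The 1:1 ends at 4:17 PM − 115 min = 2:22 PM.
The planning session ends at 2:22 PM + 216 min = 5:58 PM.
The 1:1 starts at 5:58 PM − 256 min = 1:42 PM.
The standup ends at 1:42 PM + 155 min = 4:17 PM.

4:17 PM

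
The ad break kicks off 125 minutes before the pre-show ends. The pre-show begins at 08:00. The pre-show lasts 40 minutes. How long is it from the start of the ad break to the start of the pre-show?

The pre-show ends at 08:00 + 40 min = 08:40.
The ad break starts at 08:40 − 125 min = 06:35.
From 06:35 to 08:00 is 1 h 25 min.

1 h 25 min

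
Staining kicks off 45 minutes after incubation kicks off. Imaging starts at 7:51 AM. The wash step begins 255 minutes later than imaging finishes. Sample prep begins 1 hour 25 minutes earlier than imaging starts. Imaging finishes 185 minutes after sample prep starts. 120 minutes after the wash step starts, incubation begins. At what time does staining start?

Sample prep starts at 7:51 AM − 85 min = 6:26 AM.
Imaging ends at 6:26 AM + 185 min = 9:31 AM.
The wash step starts at 9:31 AM + 255 min = 1:46 PM.
Incubation starts at 1:46 PM + 120 min = 3:46 PM.
Staining starts at 3:46 PM + 45 min = 4:31 PM.

4:31 PM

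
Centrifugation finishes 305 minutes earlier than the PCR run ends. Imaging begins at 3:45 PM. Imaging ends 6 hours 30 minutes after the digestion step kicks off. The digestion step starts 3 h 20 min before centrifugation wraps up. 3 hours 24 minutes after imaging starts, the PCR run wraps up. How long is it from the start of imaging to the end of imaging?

The PCR run ends at 3:45 PM + 204 min = 7:09 PM.
Centrifugation ends at 7:09 PM − 305 min = 2:04 PM.
The digestion step starts at 2:04 PM − 200 min = 10:44 AM.
Imaging ends at 10:44 AM + 390 min = 5:14 PM.
From 3:45 PM to 5:14 PM is 89 minutes.

89 minutes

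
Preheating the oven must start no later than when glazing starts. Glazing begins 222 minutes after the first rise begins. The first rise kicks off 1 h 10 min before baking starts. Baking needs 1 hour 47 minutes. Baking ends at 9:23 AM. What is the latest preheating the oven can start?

Baking starts at 9:23 AM − 107 min = 7:36 AM.
The first rise starts at 7:36 AM − 70 min = 6:26 AM.
Glazing starts at 6:26 AM + 222 min = 10:08 AM.
Preheating the oven is bounded by glazing, so the latest it can start is 10:08 AM.

10:08 AM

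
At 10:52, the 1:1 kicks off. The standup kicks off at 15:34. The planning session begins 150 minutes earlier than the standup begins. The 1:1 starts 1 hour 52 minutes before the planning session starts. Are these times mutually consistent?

The planning session starts at 15:34 − 150 min = 13:04.
The 1:1 starts at 13:04 − 112 min = 11:12.
But the 1:1 is also said to start at 10:52 — a 20-minute conflict.

No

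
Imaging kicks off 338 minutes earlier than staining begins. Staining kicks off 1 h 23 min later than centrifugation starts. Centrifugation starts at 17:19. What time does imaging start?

13:04

Staining starts at 17:19 + 83 min = 18:42.
Imaging starts at 18:42 − 338 min = 13:04.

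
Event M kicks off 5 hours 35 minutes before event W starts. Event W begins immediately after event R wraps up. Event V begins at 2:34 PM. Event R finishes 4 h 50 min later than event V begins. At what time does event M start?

1:49 PM

Event R ends at 2:34 PM + 290 min = 7:24 PM.
So event W starts at 7:24 PM.
Event M starts at 7:24 PM − 335 min = 1:49 PM.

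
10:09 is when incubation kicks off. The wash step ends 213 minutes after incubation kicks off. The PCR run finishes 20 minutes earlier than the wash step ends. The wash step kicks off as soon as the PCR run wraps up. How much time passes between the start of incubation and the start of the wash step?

193 minutes

The wash step ends at 10:09 + 213 min = 13:42.
The PCR run ends at 13:42 − 20 min = 13:22.
So the wash step starts at 13:22.
From 10:09 to 13:22 is 193 minutes.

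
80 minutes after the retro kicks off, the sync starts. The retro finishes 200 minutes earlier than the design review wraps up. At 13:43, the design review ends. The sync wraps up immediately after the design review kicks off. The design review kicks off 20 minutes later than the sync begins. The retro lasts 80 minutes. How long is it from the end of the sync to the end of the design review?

3 hours

The retro ends at 13:43 − 200 min = 10:23.
The retro starts at 10:23 − 80 min = 09:03.
The sync starts at 09:03 + 80 min = 10:23.
The design review starts at 10:23 + 20 min = 10:43.
So the sync ends at 10:43.
From 10:43 to 13:43 is 3 hours.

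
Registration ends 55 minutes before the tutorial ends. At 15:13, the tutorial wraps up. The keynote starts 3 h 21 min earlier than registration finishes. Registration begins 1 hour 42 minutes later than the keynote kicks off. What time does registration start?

12:39

Registration ends at 15:13 − 55 min = 14:18.
The keynote starts at 14:18 − 201 min = 10:57.
Registration starts at 10:57 + 102 min = 12:39.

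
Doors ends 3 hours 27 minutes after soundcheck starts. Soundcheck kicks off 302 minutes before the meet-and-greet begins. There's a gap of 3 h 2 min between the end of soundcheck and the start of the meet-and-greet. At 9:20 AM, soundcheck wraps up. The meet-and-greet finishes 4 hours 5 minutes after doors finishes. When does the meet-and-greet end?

2:52 PM

The meet-and-greet starts at 9:20 AM + 182 min = 12:22 PM.
Soundcheck starts at 12:22 PM − 302 min = 7:20 AM.
Doors ends at 7:20 AM + 207 min = 10:47 AM.
The meet-and-greet ends at 10:47 AM + 245 min = 2:52 PM.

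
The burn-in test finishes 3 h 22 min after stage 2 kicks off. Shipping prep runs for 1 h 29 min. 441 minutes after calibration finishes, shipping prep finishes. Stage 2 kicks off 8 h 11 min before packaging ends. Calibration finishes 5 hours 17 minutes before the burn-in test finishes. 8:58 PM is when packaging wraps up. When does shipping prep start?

Stage 2 starts at 8:58 PM − 491 min = 12:47 PM.
The burn-in test ends at 12:47 PM + 202 min = 4:09 PM.
Calibration ends at 4:09 PM − 317 min = 10:52 AM.
Shipping prep ends at 10:52 AM + 441 min = 6:13 PM.
Shipping prep starts at 6:13 PM − 89 min = 4:44 PM.

4:44 PM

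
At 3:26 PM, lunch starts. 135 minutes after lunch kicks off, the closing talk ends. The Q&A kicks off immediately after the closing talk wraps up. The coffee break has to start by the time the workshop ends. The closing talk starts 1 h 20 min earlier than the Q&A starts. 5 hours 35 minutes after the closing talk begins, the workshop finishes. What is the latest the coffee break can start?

The closing talk ends at 3:26 PM + 135 min = 5:41 PM.
So the Q&A starts at 5:41 PM.
The closing talk starts at 5:41 PM − 80 min = 4:21 PM.
The workshop ends at 4:21 PM + 335 min = 9:56 PM.
The coffee break is bounded by the workshop, so the latest it can start is 9:56 PM.

9:56 PM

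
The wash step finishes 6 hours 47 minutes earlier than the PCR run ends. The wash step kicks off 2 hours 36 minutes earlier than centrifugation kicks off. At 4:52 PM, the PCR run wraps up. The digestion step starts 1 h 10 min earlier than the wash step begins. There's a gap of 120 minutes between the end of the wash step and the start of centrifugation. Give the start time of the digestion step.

The wash step ends at 4:52 PM − 407 min = 10:05 AM.
Centrifugation starts at 10:05 AM + 120 min = 12:05 PM.
The wash step starts at 12:05 PM − 156 min = 9:29 AM.
The digestion step starts at 9:29 AM − 70 min = 8:19 AM.

8:19 AM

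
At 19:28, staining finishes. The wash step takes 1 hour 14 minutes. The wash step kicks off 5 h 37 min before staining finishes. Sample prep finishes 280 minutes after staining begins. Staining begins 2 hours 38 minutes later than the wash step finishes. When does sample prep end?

22:23

The wash step starts at 19:28 − 337 min = 13:51.
The wash step ends at 13:51 + 74 min = 15:05.
Staining starts at 15:05 + 158 min = 17:43.
Sample prep ends at 17:43 + 280 min = 22:23.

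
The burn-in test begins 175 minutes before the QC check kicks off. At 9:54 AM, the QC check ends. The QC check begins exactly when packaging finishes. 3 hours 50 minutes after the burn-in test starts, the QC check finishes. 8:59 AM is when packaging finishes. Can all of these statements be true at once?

Yes

The QC check starts at 8:59 AM.
The burn-in test starts at 8:59 AM − 175 min = 6:04 AM.
The QC check ends at 6:04 AM + 230 min = 9:54 AM.
That matches the stated 9:54 AM, so the schedule is consistent.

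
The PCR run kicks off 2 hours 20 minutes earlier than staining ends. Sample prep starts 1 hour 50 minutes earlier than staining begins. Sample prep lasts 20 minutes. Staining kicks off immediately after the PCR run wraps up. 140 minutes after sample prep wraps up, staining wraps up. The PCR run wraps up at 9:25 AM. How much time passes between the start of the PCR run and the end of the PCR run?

Staining starts at 9:25 AM.
Sample prep starts at 9:25 AM − 110 min = 7:35 AM.
Sample prep ends at 7:35 AM + 20 min = 7:55 AM.
Staining ends at 7:55 AM + 140 min = 10:15 AM.
The PCR run starts at 10:15 AM − 140 min = 7:55 AM.
From 7:55 AM to 9:25 AM is an hour and a half.

an hour and a half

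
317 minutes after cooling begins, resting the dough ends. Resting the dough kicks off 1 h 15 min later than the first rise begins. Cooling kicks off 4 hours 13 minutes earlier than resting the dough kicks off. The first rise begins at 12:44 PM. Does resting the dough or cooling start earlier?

cooling

Resting the dough starts at 12:44 PM + 75 min = 1:59 PM.
Cooling starts at 1:59 PM − 253 min = 9:46 AM.
Resting the dough starts at 1:59 PM and cooling starts at 9:46 AM, so cooling is first.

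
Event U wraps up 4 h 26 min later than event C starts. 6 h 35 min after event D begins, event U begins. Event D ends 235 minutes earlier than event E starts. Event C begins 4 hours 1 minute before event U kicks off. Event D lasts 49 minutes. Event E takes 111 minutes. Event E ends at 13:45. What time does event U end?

14:10

Event E starts at 13:45 − 111 min = 11:54.
Event D ends at 11:54 − 235 min = 07:59.
Event D starts at 07:59 − 49 min = 07:10.
Event U starts at 07:10 + 395 min = 13:45.
Event C starts at 13:45 − 241 min = 09:44.
Event U ends at 09:44 + 266 min = 14:10.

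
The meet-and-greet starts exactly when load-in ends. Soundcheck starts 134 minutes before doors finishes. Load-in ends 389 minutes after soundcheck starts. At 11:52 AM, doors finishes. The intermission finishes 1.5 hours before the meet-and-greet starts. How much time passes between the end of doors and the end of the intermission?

165 minutes

Soundcheck starts at 11:52 AM − 134 min = 9:38 AM.
Load-in ends at 9:38 AM + 389 min = 4:07 PM.
So the meet-and-greet starts at 4:07 PM.
The intermission ends at 4:07 PM − 90 min = 2:37 PM.
From 11:52 AM to 2:37 PM is 165 minutes.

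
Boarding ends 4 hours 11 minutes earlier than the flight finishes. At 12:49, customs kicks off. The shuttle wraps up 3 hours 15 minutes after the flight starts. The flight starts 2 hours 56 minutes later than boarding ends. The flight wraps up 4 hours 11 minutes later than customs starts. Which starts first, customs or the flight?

The flight ends at 12:49 + 251 min = 17:00.
Boarding ends at 17:00 − 251 min = 12:49.
The flight starts at 12:49 + 176 min = 15:45.
Customs starts at 12:49 and the flight starts at 15:45, so customs is first.

customs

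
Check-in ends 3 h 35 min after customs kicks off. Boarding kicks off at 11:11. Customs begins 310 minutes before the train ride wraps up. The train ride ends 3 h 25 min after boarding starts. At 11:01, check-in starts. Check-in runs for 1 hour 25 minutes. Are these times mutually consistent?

No

The train ride ends at 11:11 + 205 min = 14:36.
Customs starts at 14:36 − 310 min = 09:26.
Check-in ends at 09:26 + 215 min = 13:01.
Check-in starts at 13:01 − 85 min = 11:36.
But check-in is also said to start at 11:01 — a 35-minute conflict.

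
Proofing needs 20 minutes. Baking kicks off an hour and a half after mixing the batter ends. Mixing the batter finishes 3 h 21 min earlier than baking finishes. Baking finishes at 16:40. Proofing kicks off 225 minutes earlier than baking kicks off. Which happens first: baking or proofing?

Mixing the batter ends at 16:40 − 201 min = 13:19.
Baking starts at 13:19 + 90 min = 14:49.
Proofing starts at 14:49 − 225 min = 11:04.
Baking starts at 14:49 and proofing starts at 11:04, so proofing is first.

proofing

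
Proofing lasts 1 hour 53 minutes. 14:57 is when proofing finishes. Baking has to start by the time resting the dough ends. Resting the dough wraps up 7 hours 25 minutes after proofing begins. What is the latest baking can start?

20:29

Proofing starts at 14:57 − 113 min = 13:04.
Resting the dough ends at 13:04 + 445 min = 20:29.
Baking is bounded by resting the dough, so the latest it can start is 20:29.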